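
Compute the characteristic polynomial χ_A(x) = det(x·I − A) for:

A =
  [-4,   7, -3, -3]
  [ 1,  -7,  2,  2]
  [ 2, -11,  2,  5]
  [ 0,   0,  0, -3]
x^4 + 12*x^3 + 54*x^2 + 108*x + 81

Expanding det(x·I − A) (e.g. by cofactor expansion or by noting that A is similar to its Jordan form J, which has the same characteristic polynomial as A) gives
  χ_A(x) = x^4 + 12*x^3 + 54*x^2 + 108*x + 81
which factors as (x + 3)^4. The eigenvalues (with algebraic multiplicities) are λ = -3 with multiplicity 4.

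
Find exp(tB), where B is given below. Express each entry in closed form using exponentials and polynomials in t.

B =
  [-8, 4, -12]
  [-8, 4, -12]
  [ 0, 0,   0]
e^{tB} =
  [-1 + 2*exp(-4*t), 1 - exp(-4*t), -3 + 3*exp(-4*t)]
  [-2 + 2*exp(-4*t), 2 - exp(-4*t), -3 + 3*exp(-4*t)]
  [0, 0, 1]

Strategy: write B = P · J · P⁻¹ where J is a Jordan canonical form, so e^{tB} = P · e^{tJ} · P⁻¹, and e^{tJ} can be computed block-by-block.

B has Jordan form
J =
  [-4, 0, 0]
  [ 0, 0, 0]
  [ 0, 0, 0]
(up to reordering of blocks).

Per-block formulas:
  For a 1×1 block at λ = -4: exp(t · [-4]) = [e^(-4t)].
  For a 1×1 block at λ = 0: exp(t · [0]) = [e^(0t)].

After assembling e^{tJ} and conjugating by P, we get:

e^{tB} =
  [-1 + 2*exp(-4*t), 1 - exp(-4*t), -3 + 3*exp(-4*t)]
  [-2 + 2*exp(-4*t), 2 - exp(-4*t), -3 + 3*exp(-4*t)]
  [0, 0, 1]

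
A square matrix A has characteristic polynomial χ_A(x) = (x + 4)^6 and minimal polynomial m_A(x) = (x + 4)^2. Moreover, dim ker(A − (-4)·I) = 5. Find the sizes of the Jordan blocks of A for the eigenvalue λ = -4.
Block sizes for λ = -4: [2, 1, 1, 1, 1]

Step 1 — from the characteristic polynomial, algebraic multiplicity of λ = -4 is 6. From dim ker(A − (-4)·I) = 5, there are exactly 5 Jordan blocks for λ = -4.
Step 2 — from the minimal polynomial, the factor (x + 4)^2 tells us the largest block for λ = -4 has size 2.
Step 3 — with total size 6, 5 blocks, and largest block 2, the block sizes (in nonincreasing order) are [2, 1, 1, 1, 1].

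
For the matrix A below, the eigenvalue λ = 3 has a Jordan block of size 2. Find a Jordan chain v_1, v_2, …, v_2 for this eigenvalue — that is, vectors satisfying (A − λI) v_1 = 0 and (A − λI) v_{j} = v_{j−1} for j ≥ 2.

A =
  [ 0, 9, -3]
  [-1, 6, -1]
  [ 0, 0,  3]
A Jordan chain for λ = 3 of length 2:
v_1 = (-3, -1, 0)ᵀ
v_2 = (1, 0, 0)ᵀ

Let N = A − (3)·I. We want v_2 with N^2 v_2 = 0 but N^1 v_2 ≠ 0; then v_{j-1} := N · v_j for j = 2, …, 2.

Pick v_2 = (1, 0, 0)ᵀ.
Then v_1 = N · v_2 = (-3, -1, 0)ᵀ.

Sanity check: (A − (3)·I) v_1 = (0, 0, 0)ᵀ = 0. ✓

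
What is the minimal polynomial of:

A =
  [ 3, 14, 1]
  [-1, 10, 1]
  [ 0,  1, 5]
x^3 - 18*x^2 + 108*x - 216

The characteristic polynomial is χ_A(x) = (x - 6)^3, so the eigenvalues are known. The minimal polynomial is
  m_A(x) = Π_λ (x − λ)^{k_λ}
where k_λ is the size of the *largest* Jordan block for λ (equivalently, the smallest k with (A − λI)^k v = 0 for every generalised eigenvector v of λ).

  λ = 6: largest Jordan block has size 3, contributing (x − 6)^3

So m_A(x) = (x - 6)^3 = x^3 - 18*x^2 + 108*x - 216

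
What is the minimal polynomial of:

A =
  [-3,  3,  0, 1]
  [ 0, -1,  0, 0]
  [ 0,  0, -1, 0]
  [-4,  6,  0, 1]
x^2 + 2*x + 1

The characteristic polynomial is χ_A(x) = (x + 1)^4, so the eigenvalues are known. The minimal polynomial is
  m_A(x) = Π_λ (x − λ)^{k_λ}
where k_λ is the size of the *largest* Jordan block for λ (equivalently, the smallest k with (A − λI)^k v = 0 for every generalised eigenvector v of λ).

  λ = -1: largest Jordan block has size 2, contributing (x + 1)^2

So m_A(x) = (x + 1)^2 = x^2 + 2*x + 1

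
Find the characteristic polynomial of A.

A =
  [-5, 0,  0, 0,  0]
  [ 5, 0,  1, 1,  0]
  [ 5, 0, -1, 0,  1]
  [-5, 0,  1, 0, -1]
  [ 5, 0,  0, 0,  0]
x^5 + 6*x^4 + 5*x^3

Expanding det(x·I − A) (e.g. by cofactor expansion or by noting that A is similar to its Jordan form J, which has the same characteristic polynomial as A) gives
  χ_A(x) = x^5 + 6*x^4 + 5*x^3
which factors as x^3*(x + 1)*(x + 5). The eigenvalues (with algebraic multiplicities) are λ = -5 with multiplicity 1, λ = -1 with multiplicity 1, λ = 0 with multiplicity 3.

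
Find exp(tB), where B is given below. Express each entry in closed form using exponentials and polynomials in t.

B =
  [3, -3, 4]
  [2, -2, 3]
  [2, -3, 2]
e^{tB} =
  [3*t^2*exp(t) + 2*t*exp(t) + exp(t), -9*t^2*exp(t)/2 - 3*t*exp(t), 3*t^2*exp(t)/2 + 4*t*exp(t)]
  [2*t^2*exp(t) + 2*t*exp(t), -3*t^2*exp(t) - 3*t*exp(t) + exp(t), t^2*exp(t) + 3*t*exp(t)]
  [2*t*exp(t), -3*t*exp(t), t*exp(t) + exp(t)]

Strategy: write B = P · J · P⁻¹ where J is a Jordan canonical form, so e^{tB} = P · e^{tJ} · P⁻¹, and e^{tJ} can be computed block-by-block.

B has Jordan form
J =
  [1, 1, 0]
  [0, 1, 1]
  [0, 0, 1]
(up to reordering of blocks).

Per-block formulas:
  For a 3×3 Jordan block J_3(1): exp(t · J_3(1)) = e^(1t)·(I + t·N + (t^2/2)·N^2), where N is the 3×3 nilpotent shift.

After assembling e^{tJ} and conjugating by P, we get:

e^{tB} =
  [3*t^2*exp(t) + 2*t*exp(t) + exp(t), -9*t^2*exp(t)/2 - 3*t*exp(t), 3*t^2*exp(t)/2 + 4*t*exp(t)]
  [2*t^2*exp(t) + 2*t*exp(t), -3*t^2*exp(t) - 3*t*exp(t) + exp(t), t^2*exp(t) + 3*t*exp(t)]
  [2*t*exp(t), -3*t*exp(t), t*exp(t) + exp(t)]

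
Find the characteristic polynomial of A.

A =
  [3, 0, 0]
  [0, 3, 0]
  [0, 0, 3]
x^3 - 9*x^2 + 27*x - 27

Expanding det(x·I − A) (e.g. by cofactor expansion or by noting that A is similar to its Jordan form J, which has the same characteristic polynomial as A) gives
  χ_A(x) = x^3 - 9*x^2 + 27*x - 27
which factors as (x - 3)^3. The eigenvalues (with algebraic multiplicities) are λ = 3 with multiplicity 3.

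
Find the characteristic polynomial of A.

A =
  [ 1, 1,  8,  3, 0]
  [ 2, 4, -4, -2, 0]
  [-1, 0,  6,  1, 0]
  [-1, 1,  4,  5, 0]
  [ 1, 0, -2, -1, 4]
x^5 - 20*x^4 + 160*x^3 - 640*x^2 + 1280*x - 1024

Expanding det(x·I − A) (e.g. by cofactor expansion or by noting that A is similar to its Jordan form J, which has the same characteristic polynomial as A) gives
  χ_A(x) = x^5 - 20*x^4 + 160*x^3 - 640*x^2 + 1280*x - 1024
which factors as (x - 4)^5. The eigenvalues (with algebraic multiplicities) are λ = 4 with multiplicity 5.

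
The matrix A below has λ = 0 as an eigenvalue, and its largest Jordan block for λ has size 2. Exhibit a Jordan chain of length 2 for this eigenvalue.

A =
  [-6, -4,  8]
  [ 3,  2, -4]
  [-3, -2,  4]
A Jordan chain for λ = 0 of length 2:
v_1 = (-6, 3, -3)ᵀ
v_2 = (1, 0, 0)ᵀ

Let N = A − (0)·I. We want v_2 with N^2 v_2 = 0 but N^1 v_2 ≠ 0; then v_{j-1} := N · v_j for j = 2, …, 2.

Pick v_2 = (1, 0, 0)ᵀ.
Then v_1 = N · v_2 = (-6, 3, -3)ᵀ.

Sanity check: (A − (0)·I) v_1 = (0, 0, 0)ᵀ = 0. ✓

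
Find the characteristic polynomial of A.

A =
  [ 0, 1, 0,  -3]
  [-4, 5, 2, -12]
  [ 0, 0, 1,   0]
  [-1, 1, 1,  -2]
x^4 - 4*x^3 + 6*x^2 - 4*x + 1

Expanding det(x·I − A) (e.g. by cofactor expansion or by noting that A is similar to its Jordan form J, which has the same characteristic polynomial as A) gives
  χ_A(x) = x^4 - 4*x^3 + 6*x^2 - 4*x + 1
which factors as (x - 1)^4. The eigenvalues (with algebraic multiplicities) are λ = 1 with multiplicity 4.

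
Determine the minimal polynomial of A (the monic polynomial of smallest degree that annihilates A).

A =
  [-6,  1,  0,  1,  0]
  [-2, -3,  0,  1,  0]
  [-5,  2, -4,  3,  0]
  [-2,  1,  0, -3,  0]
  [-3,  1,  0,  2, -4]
x^2 + 8*x + 16

The characteristic polynomial is χ_A(x) = (x + 4)^5, so the eigenvalues are known. The minimal polynomial is
  m_A(x) = Π_λ (x − λ)^{k_λ}
where k_λ is the size of the *largest* Jordan block for λ (equivalently, the smallest k with (A − λI)^k v = 0 for every generalised eigenvector v of λ).

  λ = -4: largest Jordan block has size 2, contributing (x + 4)^2

So m_A(x) = (x + 4)^2 = x^2 + 8*x + 16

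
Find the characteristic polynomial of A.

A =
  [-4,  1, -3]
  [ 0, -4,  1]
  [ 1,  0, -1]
x^3 + 9*x^2 + 27*x + 27

Expanding det(x·I − A) (e.g. by cofactor expansion or by noting that A is similar to its Jordan form J, which has the same characteristic polynomial as A) gives
  χ_A(x) = x^3 + 9*x^2 + 27*x + 27
which factors as (x + 3)^3. The eigenvalues (with algebraic multiplicities) are λ = -3 with multiplicity 3.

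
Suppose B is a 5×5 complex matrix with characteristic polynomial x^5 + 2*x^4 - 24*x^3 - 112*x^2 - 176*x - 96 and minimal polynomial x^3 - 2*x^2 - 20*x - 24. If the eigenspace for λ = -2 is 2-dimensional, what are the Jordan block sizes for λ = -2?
Block sizes for λ = -2: [2, 2]

Step 1 — from the characteristic polynomial, algebraic multiplicity of λ = -2 is 4. From dim ker(B − (-2)·I) = 2, there are exactly 2 Jordan blocks for λ = -2.
Step 2 — from the minimal polynomial, the factor (x + 2)^2 tells us the largest block for λ = -2 has size 2.
Step 3 — with total size 4, 2 blocks, and largest block 2, the block sizes (in nonincreasing order) are [2, 2].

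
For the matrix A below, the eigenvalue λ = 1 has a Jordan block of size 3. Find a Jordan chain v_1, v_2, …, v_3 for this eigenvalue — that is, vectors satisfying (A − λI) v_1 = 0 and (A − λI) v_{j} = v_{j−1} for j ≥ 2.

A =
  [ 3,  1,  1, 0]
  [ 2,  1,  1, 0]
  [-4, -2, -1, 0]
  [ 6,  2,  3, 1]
A Jordan chain for λ = 1 of length 3:
v_1 = (2, 0, -4, 4)ᵀ
v_2 = (2, 2, -4, 6)ᵀ
v_3 = (1, 0, 0, 0)ᵀ

Let N = A − (1)·I. We want v_3 with N^3 v_3 = 0 but N^2 v_3 ≠ 0; then v_{j-1} := N · v_j for j = 3, …, 2.

Pick v_3 = (1, 0, 0, 0)ᵀ.
Then v_2 = N · v_3 = (2, 2, -4, 6)ᵀ.
Then v_1 = N · v_2 = (2, 0, -4, 4)ᵀ.

Sanity check: (A − (1)·I) v_1 = (0, 0, 0, 0)ᵀ = 0. ✓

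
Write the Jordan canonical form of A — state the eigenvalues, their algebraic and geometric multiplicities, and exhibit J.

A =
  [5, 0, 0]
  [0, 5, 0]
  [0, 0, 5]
J_1(5) ⊕ J_1(5) ⊕ J_1(5)

The characteristic polynomial is
  det(x·I − A) = x^3 - 15*x^2 + 75*x - 125 = (x - 5)^3

Eigenvalues and multiplicities (the geometric multiplicity of λ is n − rank(A − λI), which equals the number of Jordan blocks for λ):
  λ = 5: algebraic multiplicity = 3, geometric multiplicity = 3

Determining the block sizes for each eigenvalue:
  λ = 5: gm = am = 3, so every block has size 1 → block sizes [1, 1, 1]

Assembling the blocks gives a Jordan form
J =
  [5, 0, 0]
  [0, 5, 0]
  [0, 0, 5]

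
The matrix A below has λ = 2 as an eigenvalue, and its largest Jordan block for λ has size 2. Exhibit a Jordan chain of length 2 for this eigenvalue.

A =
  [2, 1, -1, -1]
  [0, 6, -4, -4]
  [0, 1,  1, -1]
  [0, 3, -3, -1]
A Jordan chain for λ = 2 of length 2:
v_1 = (1, 4, 1, 3)ᵀ
v_2 = (0, 1, 0, 0)ᵀ

Let N = A − (2)·I. We want v_2 with N^2 v_2 = 0 but N^1 v_2 ≠ 0; then v_{j-1} := N · v_j for j = 2, …, 2.

Pick v_2 = (0, 1, 0, 0)ᵀ.
Then v_1 = N · v_2 = (1, 4, 1, 3)ᵀ.

Sanity check: (A − (2)·I) v_1 = (0, 0, 0, 0)ᵀ = 0. ✓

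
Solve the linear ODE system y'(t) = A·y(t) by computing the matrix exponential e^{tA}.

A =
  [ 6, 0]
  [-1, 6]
e^{tA} =
  [exp(6*t), 0]
  [-t*exp(6*t), exp(6*t)]

Strategy: write A = P · J · P⁻¹ where J is a Jordan canonical form, so e^{tA} = P · e^{tJ} · P⁻¹, and e^{tJ} can be computed block-by-block.

A has Jordan form
J =
  [6, 1]
  [0, 6]
(up to reordering of blocks).

Per-block formulas:
  For a 2×2 Jordan block J_2(6): exp(t · J_2(6)) = e^(6t)·(I + t·N), where N is the 2×2 nilpotent shift.

After assembling e^{tJ} and conjugating by P, we get:

e^{tA} =
  [exp(6*t), 0]
  [-t*exp(6*t), exp(6*t)]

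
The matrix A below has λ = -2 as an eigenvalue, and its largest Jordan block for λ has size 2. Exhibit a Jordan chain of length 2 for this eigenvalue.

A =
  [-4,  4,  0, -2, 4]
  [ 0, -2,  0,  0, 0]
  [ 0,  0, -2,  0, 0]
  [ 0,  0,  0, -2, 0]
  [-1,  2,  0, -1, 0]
A Jordan chain for λ = -2 of length 2:
v_1 = (-2, 0, 0, 0, -1)ᵀ
v_2 = (1, 0, 0, 0, 0)ᵀ

Let N = A − (-2)·I. We want v_2 with N^2 v_2 = 0 but N^1 v_2 ≠ 0; then v_{j-1} := N · v_j for j = 2, …, 2.

Pick v_2 = (1, 0, 0, 0, 0)ᵀ.
Then v_1 = N · v_2 = (-2, 0, 0, 0, -1)ᵀ.

Sanity check: (A − (-2)·I) v_1 = (0, 0, 0, 0, 0)ᵀ = 0. ✓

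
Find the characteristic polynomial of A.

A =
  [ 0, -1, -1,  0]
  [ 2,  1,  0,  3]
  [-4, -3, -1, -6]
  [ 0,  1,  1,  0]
x^4

Expanding det(x·I − A) (e.g. by cofactor expansion or by noting that A is similar to its Jordan form J, which has the same characteristic polynomial as A) gives
  χ_A(x) = x^4
which factors as x^4. The eigenvalues (with algebraic multiplicities) are λ = 0 with multiplicity 4.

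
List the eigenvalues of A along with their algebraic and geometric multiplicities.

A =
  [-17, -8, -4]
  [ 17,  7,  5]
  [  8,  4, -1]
λ = -5: alg = 1, geom = 1; λ = -3: alg = 2, geom = 1

Step 1 — factor the characteristic polynomial to read off the algebraic multiplicities:
  χ_A(x) = (x + 3)^2*(x + 5)

Step 2 — compute geometric multiplicities via the rank-nullity identity g(λ) = n − rank(A − λI):
  rank(A − (-5)·I) = 2, so dim ker(A − (-5)·I) = n − 2 = 1
  rank(A − (-3)·I) = 2, so dim ker(A − (-3)·I) = n − 2 = 1

Summary:
  λ = -5: algebraic multiplicity = 1, geometric multiplicity = 1
  λ = -3: algebraic multiplicity = 2, geometric multiplicity = 1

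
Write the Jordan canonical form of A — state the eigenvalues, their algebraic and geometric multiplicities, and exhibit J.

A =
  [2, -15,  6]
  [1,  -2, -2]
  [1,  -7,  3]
J_2(-1) ⊕ J_1(5)

The characteristic polynomial is
  det(x·I − A) = x^3 - 3*x^2 - 9*x - 5 = (x - 5)*(x + 1)^2

Eigenvalues and multiplicities (the geometric multiplicity of λ is n − rank(A − λI), which equals the number of Jordan blocks for λ):
  λ = -1: algebraic multiplicity = 2, geometric multiplicity = 1
  λ = 5: algebraic multiplicity = 1, geometric multiplicity = 1

Determining the block sizes for each eigenvalue:
  λ = -1: one block (gm = 1), so the single block has size am = 2 → block sizes [2]
  λ = 5: one block (gm = 1), so the single block has size am = 1 → block sizes [1]

Assembling the blocks gives a Jordan form
J =
  [-1,  1, 0]
  [ 0, -1, 0]
  [ 0,  0, 5]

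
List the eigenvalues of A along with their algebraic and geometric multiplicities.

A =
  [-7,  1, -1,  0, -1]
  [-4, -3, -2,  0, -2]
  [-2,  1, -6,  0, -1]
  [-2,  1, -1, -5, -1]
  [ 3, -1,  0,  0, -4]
λ = -5: alg = 5, geom = 3

Step 1 — factor the characteristic polynomial to read off the algebraic multiplicities:
  χ_A(x) = (x + 5)^5

Step 2 — compute geometric multiplicities via the rank-nullity identity g(λ) = n − rank(A − λI):
  rank(A − (-5)·I) = 2, so dim ker(A − (-5)·I) = n − 2 = 3

Summary:
  λ = -5: algebraic multiplicity = 5, geometric multiplicity = 3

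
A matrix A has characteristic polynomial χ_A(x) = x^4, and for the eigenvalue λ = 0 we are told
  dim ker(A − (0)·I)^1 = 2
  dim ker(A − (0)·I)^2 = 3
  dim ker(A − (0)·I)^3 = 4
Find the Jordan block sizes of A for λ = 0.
Block sizes for λ = 0: [3, 1]

From the dimensions of kernels of powers, the number of Jordan blocks of size at least j is d_j − d_{j−1} where d_j = dim ker(N^j) (with d_0 = 0). Computing the differences gives [2, 1, 1].
The number of blocks of size exactly k is (#blocks of size ≥ k) − (#blocks of size ≥ k + 1), so the partition is: 1 block(s) of size 1, 1 block(s) of size 3.
In nonincreasing order the block sizes are [3, 1].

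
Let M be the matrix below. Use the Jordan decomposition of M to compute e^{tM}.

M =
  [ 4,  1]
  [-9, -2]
e^{tM} =
  [3*t*exp(t) + exp(t), t*exp(t)]
  [-9*t*exp(t), -3*t*exp(t) + exp(t)]

Strategy: write M = P · J · P⁻¹ where J is a Jordan canonical form, so e^{tM} = P · e^{tJ} · P⁻¹, and e^{tJ} can be computed block-by-block.

M has Jordan form
J =
  [1, 1]
  [0, 1]
(up to reordering of blocks).

Per-block formulas:
  For a 2×2 Jordan block J_2(1): exp(t · J_2(1)) = e^(1t)·(I + t·N), where N is the 2×2 nilpotent shift.

After assembling e^{tJ} and conjugating by P, we get:

e^{tM} =
  [3*t*exp(t) + exp(t), t*exp(t)]
  [-9*t*exp(t), -3*t*exp(t) + exp(t)]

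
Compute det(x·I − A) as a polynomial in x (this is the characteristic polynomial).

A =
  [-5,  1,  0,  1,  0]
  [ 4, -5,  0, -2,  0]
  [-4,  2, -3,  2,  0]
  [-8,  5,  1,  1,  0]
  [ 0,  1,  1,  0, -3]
x^5 + 15*x^4 + 90*x^3 + 270*x^2 + 405*x + 243

Expanding det(x·I − A) (e.g. by cofactor expansion or by noting that A is similar to its Jordan form J, which has the same characteristic polynomial as A) gives
  χ_A(x) = x^5 + 15*x^4 + 90*x^3 + 270*x^2 + 405*x + 243
which factors as (x + 3)^5. The eigenvalues (with algebraic multiplicities) are λ = -3 with multiplicity 5.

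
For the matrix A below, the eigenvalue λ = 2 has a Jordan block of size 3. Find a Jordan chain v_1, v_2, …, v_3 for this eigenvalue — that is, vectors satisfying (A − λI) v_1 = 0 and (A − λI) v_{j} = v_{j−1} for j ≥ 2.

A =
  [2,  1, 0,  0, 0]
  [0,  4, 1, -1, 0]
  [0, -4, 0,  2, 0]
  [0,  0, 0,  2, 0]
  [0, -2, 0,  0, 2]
A Jordan chain for λ = 2 of length 3:
v_1 = (2, 0, 0, 0, -4)ᵀ
v_2 = (1, 2, -4, 0, -2)ᵀ
v_3 = (0, 1, 0, 0, 0)ᵀ

Let N = A − (2)·I. We want v_3 with N^3 v_3 = 0 but N^2 v_3 ≠ 0; then v_{j-1} := N · v_j for j = 3, …, 2.

Pick v_3 = (0, 1, 0, 0, 0)ᵀ.
Then v_2 = N · v_3 = (1, 2, -4, 0, -2)ᵀ.
Then v_1 = N · v_2 = (2, 0, 0, 0, -4)ᵀ.

Sanity check: (A − (2)·I) v_1 = (0, 0, 0, 0, 0)ᵀ = 0. ✓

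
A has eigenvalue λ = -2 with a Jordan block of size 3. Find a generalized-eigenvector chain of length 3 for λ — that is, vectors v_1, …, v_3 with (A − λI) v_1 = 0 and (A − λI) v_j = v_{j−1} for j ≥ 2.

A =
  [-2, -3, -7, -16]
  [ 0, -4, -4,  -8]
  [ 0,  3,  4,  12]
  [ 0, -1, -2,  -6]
A Jordan chain for λ = -2 of length 3:
v_1 = (1, 0, 0, 0)ᵀ
v_2 = (-3, -2, 3, -1)ᵀ
v_3 = (0, 1, 0, 0)ᵀ

Let N = A − (-2)·I. We want v_3 with N^3 v_3 = 0 but N^2 v_3 ≠ 0; then v_{j-1} := N · v_j for j = 3, …, 2.

Pick v_3 = (0, 1, 0, 0)ᵀ.
Then v_2 = N · v_3 = (-3, -2, 3, -1)ᵀ.
Then v_1 = N · v_2 = (1, 0, 0, 0)ᵀ.

Sanity check: (A − (-2)·I) v_1 = (0, 0, 0, 0)ᵀ = 0. ✓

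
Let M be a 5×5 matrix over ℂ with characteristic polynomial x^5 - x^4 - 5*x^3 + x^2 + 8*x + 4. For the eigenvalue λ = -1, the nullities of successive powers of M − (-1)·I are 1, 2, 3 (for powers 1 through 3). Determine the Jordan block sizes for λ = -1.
Block sizes for λ = -1: [3]

From the dimensions of kernels of powers, the number of Jordan blocks of size at least j is d_j − d_{j−1} where d_j = dim ker(N^j) (with d_0 = 0). Computing the differences gives [1, 1, 1].
The number of blocks of size exactly k is (#blocks of size ≥ k) − (#blocks of size ≥ k + 1), so the partition is: 1 block(s) of size 3.
In nonincreasing order the block sizes are [3].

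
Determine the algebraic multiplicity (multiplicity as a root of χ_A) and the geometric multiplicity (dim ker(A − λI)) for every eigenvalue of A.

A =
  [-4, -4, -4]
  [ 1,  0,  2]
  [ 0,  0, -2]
λ = -2: alg = 3, geom = 2

Step 1 — factor the characteristic polynomial to read off the algebraic multiplicities:
  χ_A(x) = (x + 2)^3

Step 2 — compute geometric multiplicities via the rank-nullity identity g(λ) = n − rank(A − λI):
  rank(A − (-2)·I) = 1, so dim ker(A − (-2)·I) = n − 1 = 2

Summary:
  λ = -2: algebraic multiplicity = 3, geometric multiplicity = 2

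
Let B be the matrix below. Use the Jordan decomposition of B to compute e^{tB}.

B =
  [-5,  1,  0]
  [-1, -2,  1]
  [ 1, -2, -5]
e^{tB} =
  [-t*exp(-4*t) + exp(-4*t), t^2*exp(-4*t)/2 + t*exp(-4*t), t^2*exp(-4*t)/2]
  [-t*exp(-4*t), t^2*exp(-4*t)/2 + 2*t*exp(-4*t) + exp(-4*t), t^2*exp(-4*t)/2 + t*exp(-4*t)]
  [t*exp(-4*t), -t^2*exp(-4*t)/2 - 2*t*exp(-4*t), -t^2*exp(-4*t)/2 - t*exp(-4*t) + exp(-4*t)]

Strategy: write B = P · J · P⁻¹ where J is a Jordan canonical form, so e^{tB} = P · e^{tJ} · P⁻¹, and e^{tJ} can be computed block-by-block.

B has Jordan form
J =
  [-4,  1,  0]
  [ 0, -4,  1]
  [ 0,  0, -4]
(up to reordering of blocks).

Per-block formulas:
  For a 3×3 Jordan block J_3(-4): exp(t · J_3(-4)) = e^(-4t)·(I + t·N + (t^2/2)·N^2), where N is the 3×3 nilpotent shift.

After assembling e^{tJ} and conjugating by P, we get:

e^{tB} =
  [-t*exp(-4*t) + exp(-4*t), t^2*exp(-4*t)/2 + t*exp(-4*t), t^2*exp(-4*t)/2]
  [-t*exp(-4*t), t^2*exp(-4*t)/2 + 2*t*exp(-4*t) + exp(-4*t), t^2*exp(-4*t)/2 + t*exp(-4*t)]
  [t*exp(-4*t), -t^2*exp(-4*t)/2 - 2*t*exp(-4*t), -t^2*exp(-4*t)/2 - t*exp(-4*t) + exp(-4*t)]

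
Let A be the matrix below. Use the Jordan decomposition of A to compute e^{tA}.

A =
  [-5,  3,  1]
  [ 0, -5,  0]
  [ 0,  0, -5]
e^{tA} =
  [exp(-5*t), 3*t*exp(-5*t), t*exp(-5*t)]
  [0, exp(-5*t), 0]
  [0, 0, exp(-5*t)]

Strategy: write A = P · J · P⁻¹ where J is a Jordan canonical form, so e^{tA} = P · e^{tJ} · P⁻¹, and e^{tJ} can be computed block-by-block.

A has Jordan form
J =
  [-5,  1,  0]
  [ 0, -5,  0]
  [ 0,  0, -5]
(up to reordering of blocks).

Per-block formulas:
  For a 1×1 block at λ = -5: exp(t · [-5]) = [e^(-5t)].
  For a 2×2 Jordan block J_2(-5): exp(t · J_2(-5)) = e^(-5t)·(I + t·N), where N is the 2×2 nilpotent shift.

After assembling e^{tJ} and conjugating by P, we get:

e^{tA} =
  [exp(-5*t), 3*t*exp(-5*t), t*exp(-5*t)]
  [0, exp(-5*t), 0]
  [0, 0, exp(-5*t)]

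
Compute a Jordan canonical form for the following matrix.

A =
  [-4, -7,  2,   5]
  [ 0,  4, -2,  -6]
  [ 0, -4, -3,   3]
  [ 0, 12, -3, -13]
J_3(-4) ⊕ J_1(-4)

The characteristic polynomial is
  det(x·I − A) = x^4 + 16*x^3 + 96*x^2 + 256*x + 256 = (x + 4)^4

Eigenvalues and multiplicities (the geometric multiplicity of λ is n − rank(A − λI), which equals the number of Jordan blocks for λ):
  λ = -4: algebraic multiplicity = 4, geometric multiplicity = 2

Determining the block sizes for each eigenvalue:
  λ = -4: with am = 4 and gm = 2, the partition is not yet determined (e.g. several partitions of 4 into 2 parts exist). Let N = A − (-4)·I. Computing rank(N^1) = 2, rank(N^2) = 1, rank(N^3) = 0; the number of blocks of size ≥ j is rank(N^{j−1}) − rank(N^j), giving [2, 1, 1]. So we have 1 block(s) of size 3, 1 block(s) of size 1 → block sizes [3, 1]

Assembling the blocks gives a Jordan form
J =
  [-4,  1,  0,  0]
  [ 0, -4,  1,  0]
  [ 0,  0, -4,  0]
  [ 0,  0,  0, -4]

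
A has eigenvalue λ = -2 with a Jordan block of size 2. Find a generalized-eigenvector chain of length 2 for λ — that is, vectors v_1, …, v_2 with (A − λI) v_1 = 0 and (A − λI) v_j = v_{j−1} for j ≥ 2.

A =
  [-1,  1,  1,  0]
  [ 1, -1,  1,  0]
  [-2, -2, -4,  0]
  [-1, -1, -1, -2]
A Jordan chain for λ = -2 of length 2:
v_1 = (1, 1, -2, -1)ᵀ
v_2 = (1, 0, 0, 0)ᵀ

Let N = A − (-2)·I. We want v_2 with N^2 v_2 = 0 but N^1 v_2 ≠ 0; then v_{j-1} := N · v_j for j = 2, …, 2.

Pick v_2 = (1, 0, 0, 0)ᵀ.
Then v_1 = N · v_2 = (1, 1, -2, -1)ᵀ.

Sanity check: (A − (-2)·I) v_1 = (0, 0, 0, 0)ᵀ = 0. ✓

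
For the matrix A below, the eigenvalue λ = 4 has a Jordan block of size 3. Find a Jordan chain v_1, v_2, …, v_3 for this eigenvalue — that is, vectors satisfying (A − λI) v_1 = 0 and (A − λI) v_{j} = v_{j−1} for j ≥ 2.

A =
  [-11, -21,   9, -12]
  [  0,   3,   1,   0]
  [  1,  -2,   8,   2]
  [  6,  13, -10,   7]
A Jordan chain for λ = 4 of length 3:
v_1 = (0, 2, 2, -2)ᵀ
v_2 = (6, 1, 3, -7)ᵀ
v_3 = (1, -1, 0, 0)ᵀ

Let N = A − (4)·I. We want v_3 with N^3 v_3 = 0 but N^2 v_3 ≠ 0; then v_{j-1} := N · v_j for j = 3, …, 2.

Pick v_3 = (1, -1, 0, 0)ᵀ.
Then v_2 = N · v_3 = (6, 1, 3, -7)ᵀ.
Then v_1 = N · v_2 = (0, 2, 2, -2)ᵀ.

Sanity check: (A − (4)·I) v_1 = (0, 0, 0, 0)ᵀ = 0. ✓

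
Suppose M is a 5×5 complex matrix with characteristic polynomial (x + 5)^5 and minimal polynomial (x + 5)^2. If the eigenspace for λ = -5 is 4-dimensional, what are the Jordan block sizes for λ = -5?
Block sizes for λ = -5: [2, 1, 1, 1]

Step 1 — from the characteristic polynomial, algebraic multiplicity of λ = -5 is 5. From dim ker(M − (-5)·I) = 4, there are exactly 4 Jordan blocks for λ = -5.
Step 2 — from the minimal polynomial, the factor (x + 5)^2 tells us the largest block for λ = -5 has size 2.
Step 3 — with total size 5, 4 blocks, and largest block 2, the block sizes (in nonincreasing order) are [2, 1, 1, 1].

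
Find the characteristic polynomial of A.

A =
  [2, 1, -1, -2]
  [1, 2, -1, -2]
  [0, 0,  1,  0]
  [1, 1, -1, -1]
x^4 - 4*x^3 + 6*x^2 - 4*x + 1

Expanding det(x·I − A) (e.g. by cofactor expansion or by noting that A is similar to its Jordan form J, which has the same characteristic polynomial as A) gives
  χ_A(x) = x^4 - 4*x^3 + 6*x^2 - 4*x + 1
which factors as (x - 1)^4. The eigenvalues (with algebraic multiplicities) are λ = 1 with multiplicity 4.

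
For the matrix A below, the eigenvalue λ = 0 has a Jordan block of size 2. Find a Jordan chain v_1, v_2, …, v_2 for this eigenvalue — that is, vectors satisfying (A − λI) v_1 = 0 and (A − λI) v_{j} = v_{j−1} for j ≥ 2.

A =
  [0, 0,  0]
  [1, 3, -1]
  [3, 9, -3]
A Jordan chain for λ = 0 of length 2:
v_1 = (0, 1, 3)ᵀ
v_2 = (1, 0, 0)ᵀ

Let N = A − (0)·I. We want v_2 with N^2 v_2 = 0 but N^1 v_2 ≠ 0; then v_{j-1} := N · v_j for j = 2, …, 2.

Pick v_2 = (1, 0, 0)ᵀ.
Then v_1 = N · v_2 = (0, 1, 3)ᵀ.

Sanity check: (A − (0)·I) v_1 = (0, 0, 0)ᵀ = 0. ✓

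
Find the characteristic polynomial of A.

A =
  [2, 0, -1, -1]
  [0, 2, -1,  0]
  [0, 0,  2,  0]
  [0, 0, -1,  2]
x^4 - 8*x^3 + 24*x^2 - 32*x + 16

Expanding det(x·I − A) (e.g. by cofactor expansion or by noting that A is similar to its Jordan form J, which has the same characteristic polynomial as A) gives
  χ_A(x) = x^4 - 8*x^3 + 24*x^2 - 32*x + 16
which factors as (x - 2)^4. The eigenvalues (with algebraic multiplicities) are λ = 2 with multiplicity 4.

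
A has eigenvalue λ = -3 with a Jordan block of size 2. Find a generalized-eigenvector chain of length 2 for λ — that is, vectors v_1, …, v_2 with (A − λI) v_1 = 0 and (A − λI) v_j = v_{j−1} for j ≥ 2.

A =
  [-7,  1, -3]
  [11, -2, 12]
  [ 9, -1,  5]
A Jordan chain for λ = -3 of length 2:
v_1 = (1, 1, -1)ᵀ
v_2 = (0, 1, 0)ᵀ

Let N = A − (-3)·I. We want v_2 with N^2 v_2 = 0 but N^1 v_2 ≠ 0; then v_{j-1} := N · v_j for j = 2, …, 2.

Pick v_2 = (0, 1, 0)ᵀ.
Then v_1 = N · v_2 = (1, 1, -1)ᵀ.

Sanity check: (A − (-3)·I) v_1 = (0, 0, 0)ᵀ = 0. ✓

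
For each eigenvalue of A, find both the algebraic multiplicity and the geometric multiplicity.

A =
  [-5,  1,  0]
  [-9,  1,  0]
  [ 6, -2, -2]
λ = -2: alg = 3, geom = 2

Step 1 — factor the characteristic polynomial to read off the algebraic multiplicities:
  χ_A(x) = (x + 2)^3

Step 2 — compute geometric multiplicities via the rank-nullity identity g(λ) = n − rank(A − λI):
  rank(A − (-2)·I) = 1, so dim ker(A − (-2)·I) = n − 1 = 2

Summary:
  λ = -2: algebraic multiplicity = 3, geometric multiplicity = 2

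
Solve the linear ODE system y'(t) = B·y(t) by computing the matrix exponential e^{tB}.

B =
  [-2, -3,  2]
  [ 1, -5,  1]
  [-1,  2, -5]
e^{tB} =
  [-t^2*exp(-4*t)/2 + 2*t*exp(-4*t) + exp(-4*t), t^2*exp(-4*t)/2 - 3*t*exp(-4*t), -t^2*exp(-4*t)/2 + 2*t*exp(-4*t)]
  [t*exp(-4*t), -t*exp(-4*t) + exp(-4*t), t*exp(-4*t)]
  [t^2*exp(-4*t)/2 - t*exp(-4*t), -t^2*exp(-4*t)/2 + 2*t*exp(-4*t), t^2*exp(-4*t)/2 - t*exp(-4*t) + exp(-4*t)]

Strategy: write B = P · J · P⁻¹ where J is a Jordan canonical form, so e^{tB} = P · e^{tJ} · P⁻¹, and e^{tJ} can be computed block-by-block.

B has Jordan form
J =
  [-4,  1,  0]
  [ 0, -4,  1]
  [ 0,  0, -4]
(up to reordering of blocks).

Per-block formulas:
  For a 3×3 Jordan block J_3(-4): exp(t · J_3(-4)) = e^(-4t)·(I + t·N + (t^2/2)·N^2), where N is the 3×3 nilpotent shift.

After assembling e^{tJ} and conjugating by P, we get:

e^{tB} =
  [-t^2*exp(-4*t)/2 + 2*t*exp(-4*t) + exp(-4*t), t^2*exp(-4*t)/2 - 3*t*exp(-4*t), -t^2*exp(-4*t)/2 + 2*t*exp(-4*t)]
  [t*exp(-4*t), -t*exp(-4*t) + exp(-4*t), t*exp(-4*t)]
  [t^2*exp(-4*t)/2 - t*exp(-4*t), -t^2*exp(-4*t)/2 + 2*t*exp(-4*t), t^2*exp(-4*t)/2 - t*exp(-4*t) + exp(-4*t)]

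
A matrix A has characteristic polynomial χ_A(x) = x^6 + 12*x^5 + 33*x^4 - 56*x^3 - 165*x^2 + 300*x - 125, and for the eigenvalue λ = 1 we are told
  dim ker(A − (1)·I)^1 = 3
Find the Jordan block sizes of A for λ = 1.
Block sizes for λ = 1: [1, 1, 1]

From the dimensions of kernels of powers, the number of Jordan blocks of size at least j is d_j − d_{j−1} where d_j = dim ker(N^j) (with d_0 = 0). Computing the differences gives [3].
The number of blocks of size exactly k is (#blocks of size ≥ k) − (#blocks of size ≥ k + 1), so the partition is: 3 block(s) of size 1.
In nonincreasing order the block sizes are [1, 1, 1].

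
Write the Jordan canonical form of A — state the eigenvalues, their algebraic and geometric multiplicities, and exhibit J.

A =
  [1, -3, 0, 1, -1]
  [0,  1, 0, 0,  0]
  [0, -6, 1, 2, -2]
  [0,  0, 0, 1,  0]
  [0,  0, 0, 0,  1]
J_2(1) ⊕ J_1(1) ⊕ J_1(1) ⊕ J_1(1)

The characteristic polynomial is
  det(x·I − A) = x^5 - 5*x^4 + 10*x^3 - 10*x^2 + 5*x - 1 = (x - 1)^5

Eigenvalues and multiplicities (the geometric multiplicity of λ is n − rank(A − λI), which equals the number of Jordan blocks for λ):
  λ = 1: algebraic multiplicity = 5, geometric multiplicity = 4

Determining the block sizes for each eigenvalue:
  λ = 1: 4 blocks summing to 5 forces exactly one block of size 2 and the rest size 1 → block sizes [2, 1, 1, 1]

Assembling the blocks gives a Jordan form
J =
  [1, 1, 0, 0, 0]
  [0, 1, 0, 0, 0]
  [0, 0, 1, 0, 0]
  [0, 0, 0, 1, 0]
  [0, 0, 0, 0, 1]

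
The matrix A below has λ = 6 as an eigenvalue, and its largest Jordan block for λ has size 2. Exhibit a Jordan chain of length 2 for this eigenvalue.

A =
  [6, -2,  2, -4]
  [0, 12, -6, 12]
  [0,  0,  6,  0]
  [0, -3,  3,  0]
A Jordan chain for λ = 6 of length 2:
v_1 = (-2, 6, 0, -3)ᵀ
v_2 = (0, 1, 0, 0)ᵀ

Let N = A − (6)·I. We want v_2 with N^2 v_2 = 0 but N^1 v_2 ≠ 0; then v_{j-1} := N · v_j for j = 2, …, 2.

Pick v_2 = (0, 1, 0, 0)ᵀ.
Then v_1 = N · v_2 = (-2, 6, 0, -3)ᵀ.

Sanity check: (A − (6)·I) v_1 = (0, 0, 0, 0)ᵀ = 0. ✓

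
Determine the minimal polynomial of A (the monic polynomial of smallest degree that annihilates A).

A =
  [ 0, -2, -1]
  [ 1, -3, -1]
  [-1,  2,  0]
x^2 + 2*x + 1

The characteristic polynomial is χ_A(x) = (x + 1)^3, so the eigenvalues are known. The minimal polynomial is
  m_A(x) = Π_λ (x − λ)^{k_λ}
where k_λ is the size of the *largest* Jordan block for λ (equivalently, the smallest k with (A − λI)^k v = 0 for every generalised eigenvector v of λ).

  λ = -1: largest Jordan block has size 2, contributing (x + 1)^2

So m_A(x) = (x + 1)^2 = x^2 + 2*x + 1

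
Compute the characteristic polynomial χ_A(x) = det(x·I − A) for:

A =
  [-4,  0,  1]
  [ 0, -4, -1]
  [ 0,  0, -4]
x^3 + 12*x^2 + 48*x + 64

Expanding det(x·I − A) (e.g. by cofactor expansion or by noting that A is similar to its Jordan form J, which has the same characteristic polynomial as A) gives
  χ_A(x) = x^3 + 12*x^2 + 48*x + 64
which factors as (x + 4)^3. The eigenvalues (with algebraic multiplicities) are λ = -4 with multiplicity 3.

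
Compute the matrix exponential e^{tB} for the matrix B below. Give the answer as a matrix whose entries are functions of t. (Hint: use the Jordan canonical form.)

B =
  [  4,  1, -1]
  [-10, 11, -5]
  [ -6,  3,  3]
e^{tB} =
  [-2*t*exp(6*t) + exp(6*t), t*exp(6*t), -t*exp(6*t)]
  [-10*t*exp(6*t), 5*t*exp(6*t) + exp(6*t), -5*t*exp(6*t)]
  [-6*t*exp(6*t), 3*t*exp(6*t), -3*t*exp(6*t) + exp(6*t)]

Strategy: write B = P · J · P⁻¹ where J is a Jordan canonical form, so e^{tB} = P · e^{tJ} · P⁻¹, and e^{tJ} can be computed block-by-block.

B has Jordan form
J =
  [6, 1, 0]
  [0, 6, 0]
  [0, 0, 6]
(up to reordering of blocks).

Per-block formulas:
  For a 2×2 Jordan block J_2(6): exp(t · J_2(6)) = e^(6t)·(I + t·N), where N is the 2×2 nilpotent shift.
  For a 1×1 block at λ = 6: exp(t · [6]) = [e^(6t)].

After assembling e^{tJ} and conjugating by P, we get:

e^{tB} =
  [-2*t*exp(6*t) + exp(6*t), t*exp(6*t), -t*exp(6*t)]
  [-10*t*exp(6*t), 5*t*exp(6*t) + exp(6*t), -5*t*exp(6*t)]
  [-6*t*exp(6*t), 3*t*exp(6*t), -3*t*exp(6*t) + exp(6*t)]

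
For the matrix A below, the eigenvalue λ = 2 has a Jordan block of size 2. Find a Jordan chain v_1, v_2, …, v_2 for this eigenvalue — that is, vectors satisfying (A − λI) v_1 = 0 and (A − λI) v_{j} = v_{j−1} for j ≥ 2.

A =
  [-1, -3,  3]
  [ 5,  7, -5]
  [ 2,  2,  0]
A Jordan chain for λ = 2 of length 2:
v_1 = (-3, 5, 2)ᵀ
v_2 = (1, 0, 0)ᵀ

Let N = A − (2)·I. We want v_2 with N^2 v_2 = 0 but N^1 v_2 ≠ 0; then v_{j-1} := N · v_j for j = 2, …, 2.

Pick v_2 = (1, 0, 0)ᵀ.
Then v_1 = N · v_2 = (-3, 5, 2)ᵀ.

Sanity check: (A − (2)·I) v_1 = (0, 0, 0)ᵀ = 0. ✓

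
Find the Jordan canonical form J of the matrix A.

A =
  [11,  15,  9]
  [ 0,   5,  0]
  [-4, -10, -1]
J_2(5) ⊕ J_1(5)

The characteristic polynomial is
  det(x·I − A) = x^3 - 15*x^2 + 75*x - 125 = (x - 5)^3

Eigenvalues and multiplicities (the geometric multiplicity of λ is n − rank(A − λI), which equals the number of Jordan blocks for λ):
  λ = 5: algebraic multiplicity = 3, geometric multiplicity = 2

Determining the block sizes for each eigenvalue:
  λ = 5: 2 blocks summing to 3 forces exactly one block of size 2 and the rest size 1 → block sizes [2, 1]

Assembling the blocks gives a Jordan form
J =
  [5, 1, 0]
  [0, 5, 0]
  [0, 0, 5]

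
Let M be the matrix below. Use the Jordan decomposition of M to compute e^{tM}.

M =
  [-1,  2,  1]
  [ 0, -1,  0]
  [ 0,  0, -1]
e^{tM} =
  [exp(-t), 2*t*exp(-t), t*exp(-t)]
  [0, exp(-t), 0]
  [0, 0, exp(-t)]

Strategy: write M = P · J · P⁻¹ where J is a Jordan canonical form, so e^{tM} = P · e^{tJ} · P⁻¹, and e^{tJ} can be computed block-by-block.

M has Jordan form
J =
  [-1,  1,  0]
  [ 0, -1,  0]
  [ 0,  0, -1]
(up to reordering of blocks).

Per-block formulas:
  For a 1×1 block at λ = -1: exp(t · [-1]) = [e^(-1t)].
  For a 2×2 Jordan block J_2(-1): exp(t · J_2(-1)) = e^(-1t)·(I + t·N), where N is the 2×2 nilpotent shift.

After assembling e^{tJ} and conjugating by P, we get:

e^{tM} =
  [exp(-t), 2*t*exp(-t), t*exp(-t)]
  [0, exp(-t), 0]
  [0, 0, exp(-t)]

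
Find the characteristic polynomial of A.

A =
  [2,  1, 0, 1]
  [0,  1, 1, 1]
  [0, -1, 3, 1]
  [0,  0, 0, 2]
x^4 - 8*x^3 + 24*x^2 - 32*x + 16

Expanding det(x·I − A) (e.g. by cofactor expansion or by noting that A is similar to its Jordan form J, which has the same characteristic polynomial as A) gives
  χ_A(x) = x^4 - 8*x^3 + 24*x^2 - 32*x + 16
which factors as (x - 2)^4. The eigenvalues (with algebraic multiplicities) are λ = 2 with multiplicity 4.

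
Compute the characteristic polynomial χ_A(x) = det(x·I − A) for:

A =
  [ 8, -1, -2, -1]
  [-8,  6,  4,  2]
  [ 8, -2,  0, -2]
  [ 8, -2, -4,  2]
x^4 - 16*x^3 + 96*x^2 - 256*x + 256

Expanding det(x·I − A) (e.g. by cofactor expansion or by noting that A is similar to its Jordan form J, which has the same characteristic polynomial as A) gives
  χ_A(x) = x^4 - 16*x^3 + 96*x^2 - 256*x + 256
which factors as (x - 4)^4. The eigenvalues (with algebraic multiplicities) are λ = 4 with multiplicity 4.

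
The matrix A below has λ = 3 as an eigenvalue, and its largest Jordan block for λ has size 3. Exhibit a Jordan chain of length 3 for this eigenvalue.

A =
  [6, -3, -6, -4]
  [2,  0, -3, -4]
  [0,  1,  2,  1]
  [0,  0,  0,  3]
A Jordan chain for λ = 3 of length 3:
v_1 = (3, 1, 1, 0)ᵀ
v_2 = (5, 2, 1, 0)ᵀ
v_3 = (3, 0, 0, 1)ᵀ

Let N = A − (3)·I. We want v_3 with N^3 v_3 = 0 but N^2 v_3 ≠ 0; then v_{j-1} := N · v_j for j = 3, …, 2.

Pick v_3 = (3, 0, 0, 1)ᵀ.
Then v_2 = N · v_3 = (5, 2, 1, 0)ᵀ.
Then v_1 = N · v_2 = (3, 1, 1, 0)ᵀ.

Sanity check: (A − (3)·I) v_1 = (0, 0, 0, 0)ᵀ = 0. ✓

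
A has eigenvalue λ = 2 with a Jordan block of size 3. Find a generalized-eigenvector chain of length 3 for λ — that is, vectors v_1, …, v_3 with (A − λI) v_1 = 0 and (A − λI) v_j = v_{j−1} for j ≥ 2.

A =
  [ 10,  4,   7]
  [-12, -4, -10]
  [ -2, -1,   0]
A Jordan chain for λ = 2 of length 3:
v_1 = (2, -4, 0)ᵀ
v_2 = (8, -12, -2)ᵀ
v_3 = (1, 0, 0)ᵀ

Let N = A − (2)·I. We want v_3 with N^3 v_3 = 0 but N^2 v_3 ≠ 0; then v_{j-1} := N · v_j for j = 3, …, 2.

Pick v_3 = (1, 0, 0)ᵀ.
Then v_2 = N · v_3 = (8, -12, -2)ᵀ.
Then v_1 = N · v_2 = (2, -4, 0)ᵀ.

Sanity check: (A − (2)·I) v_1 = (0, 0, 0)ᵀ = 0. ✓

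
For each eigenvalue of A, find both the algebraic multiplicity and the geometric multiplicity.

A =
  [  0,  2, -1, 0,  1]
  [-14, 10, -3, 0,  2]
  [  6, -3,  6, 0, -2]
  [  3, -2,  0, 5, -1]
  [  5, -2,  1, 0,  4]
λ = 5: alg = 5, geom = 2

Step 1 — factor the characteristic polynomial to read off the algebraic multiplicities:
  χ_A(x) = (x - 5)^5

Step 2 — compute geometric multiplicities via the rank-nullity identity g(λ) = n − rank(A − λI):
  rank(A − (5)·I) = 3, so dim ker(A − (5)·I) = n − 3 = 2

Summary:
  λ = 5: algebraic multiplicity = 5, geometric multiplicity = 2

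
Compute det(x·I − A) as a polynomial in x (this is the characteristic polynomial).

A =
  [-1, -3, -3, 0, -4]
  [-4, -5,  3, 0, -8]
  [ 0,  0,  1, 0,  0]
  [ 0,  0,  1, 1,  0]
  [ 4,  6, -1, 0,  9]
x^5 - 5*x^4 + 10*x^3 - 10*x^2 + 5*x - 1

Expanding det(x·I − A) (e.g. by cofactor expansion or by noting that A is similar to its Jordan form J, which has the same characteristic polynomial as A) gives
  χ_A(x) = x^5 - 5*x^4 + 10*x^3 - 10*x^2 + 5*x - 1
which factors as (x - 1)^5. The eigenvalues (with algebraic multiplicities) are λ = 1 with multiplicity 5.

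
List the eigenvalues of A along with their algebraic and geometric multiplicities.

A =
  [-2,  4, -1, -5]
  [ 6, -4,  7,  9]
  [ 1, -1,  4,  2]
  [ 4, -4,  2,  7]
λ = -1: alg = 1, geom = 1; λ = 2: alg = 3, geom = 1

Step 1 — factor the characteristic polynomial to read off the algebraic multiplicities:
  χ_A(x) = (x - 2)^3*(x + 1)

Step 2 — compute geometric multiplicities via the rank-nullity identity g(λ) = n − rank(A − λI):
  rank(A − (-1)·I) = 3, so dim ker(A − (-1)·I) = n − 3 = 1
  rank(A − (2)·I) = 3, so dim ker(A − (2)·I) = n − 3 = 1

Summary:
  λ = -1: algebraic multiplicity = 1, geometric multiplicity = 1
  λ = 2: algebraic multiplicity = 3, geometric multiplicity = 1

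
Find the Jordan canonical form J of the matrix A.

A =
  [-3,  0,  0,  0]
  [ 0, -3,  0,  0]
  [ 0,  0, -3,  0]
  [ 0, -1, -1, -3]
J_2(-3) ⊕ J_1(-3) ⊕ J_1(-3)

The characteristic polynomial is
  det(x·I − A) = x^4 + 12*x^3 + 54*x^2 + 108*x + 81 = (x + 3)^4

Eigenvalues and multiplicities (the geometric multiplicity of λ is n − rank(A − λI), which equals the number of Jordan blocks for λ):
  λ = -3: algebraic multiplicity = 4, geometric multiplicity = 3

Determining the block sizes for each eigenvalue:
  λ = -3: 3 blocks summing to 4 forces exactly one block of size 2 and the rest size 1 → block sizes [2, 1, 1]

Assembling the blocks gives a Jordan form
J =
  [-3,  1,  0,  0]
  [ 0, -3,  0,  0]
  [ 0,  0, -3,  0]
  [ 0,  0,  0, -3]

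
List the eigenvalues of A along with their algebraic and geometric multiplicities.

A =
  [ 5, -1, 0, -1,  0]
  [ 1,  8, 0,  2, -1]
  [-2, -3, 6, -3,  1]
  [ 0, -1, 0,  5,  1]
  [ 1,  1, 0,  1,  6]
λ = 6: alg = 5, geom = 3

Step 1 — factor the characteristic polynomial to read off the algebraic multiplicities:
  χ_A(x) = (x - 6)^5

Step 2 — compute geometric multiplicities via the rank-nullity identity g(λ) = n − rank(A − λI):
  rank(A − (6)·I) = 2, so dim ker(A − (6)·I) = n − 2 = 3

Summary:
  λ = 6: algebraic multiplicity = 5, geometric multiplicity = 3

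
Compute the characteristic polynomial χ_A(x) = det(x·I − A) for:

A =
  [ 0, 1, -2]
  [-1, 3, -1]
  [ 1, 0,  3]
x^3 - 6*x^2 + 12*x - 8

Expanding det(x·I − A) (e.g. by cofactor expansion or by noting that A is similar to its Jordan form J, which has the same characteristic polynomial as A) gives
  χ_A(x) = x^3 - 6*x^2 + 12*x - 8
which factors as (x - 2)^3. The eigenvalues (with algebraic multiplicities) are λ = 2 with multiplicity 3.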